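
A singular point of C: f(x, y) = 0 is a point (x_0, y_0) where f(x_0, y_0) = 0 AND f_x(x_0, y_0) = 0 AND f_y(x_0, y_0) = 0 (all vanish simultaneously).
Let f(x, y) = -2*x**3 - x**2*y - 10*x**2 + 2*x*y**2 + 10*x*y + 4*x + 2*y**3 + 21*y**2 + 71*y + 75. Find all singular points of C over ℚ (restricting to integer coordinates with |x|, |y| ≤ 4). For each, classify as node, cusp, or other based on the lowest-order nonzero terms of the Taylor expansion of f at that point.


Singular points: {(-1, -3)}; classification: node.

Compute partial derivatives:
  f_x = -6*x**2 - 2*x*y - 20*x + 2*y**2 + 10*y + 4.
  f_y = -x**2 + 4*x*y + 10*x + 6*y**2 + 42*y + 71.
Scan x_0 ∈ {−4, ..., 4}. For each x_0, f_y(x_0, y) is a polynomial in y; find its integer roots y ∈ {−4, ..., 4}, then test f_x and f at those candidates.
  x = -4: f_y(-4, y) = 6*y**2 + 26*y + 15; no integer root y with |y| ≤ 4.
  x = -3: f_y(-3, y) = 6*y**2 + 30*y + 32; no integer root y with |y| ≤ 4.
  x = -2: f_y(-2, y) = 6*y**2 + 34*y + 47; no integer root y with |y| ≤ 4.
  x = -1: f_y(-1, y) = 6*y**2 + 38*y + 60; vanishes at y ∈ {-3}. (-1, -3): f_x = 0, f = 0 — SINGULAR.
  x = 0: f_y(0, y) = 6*y**2 + 42*y + 71; no integer root y with |y| ≤ 4.
  x = 1: f_y(1, y) = 6*y**2 + 46*y + 80; no integer root y with |y| ≤ 4.
  x = 2: f_y(2, y) = 6*y**2 + 50*y + 87; no integer root y with |y| ≤ 4.
  x = 3: f_y(3, y) = 6*y**2 + 54*y + 92; no integer root y with |y| ≤ 4.
  x = 4: f_y(4, y) = 6*y**2 + 58*y + 95; no integer root y with |y| ≤ 4.
Only singular point on the grid: (-1, -3).
Classify: substitute x = -1 + u, y = -3 + v and expand: f = -2*u**3 - u**2*v - u**2 + 2*u*v**2 + 2*v**3 + v**2.
No constant or linear terms (consistent with a singular point). Quadratic part: -u**2 + v**2. Cubic part: -2*u**3 - u**2*v + 2*u*v**2 + 2*v**3.
The quadratic part v**2 - u**2 = (v − u)(v + u) splits into two distinct linear factors, so there are two distinct tangent lines y − -3 = ±(x − -1) — this is a node (ordinary double point).
Classification: node.


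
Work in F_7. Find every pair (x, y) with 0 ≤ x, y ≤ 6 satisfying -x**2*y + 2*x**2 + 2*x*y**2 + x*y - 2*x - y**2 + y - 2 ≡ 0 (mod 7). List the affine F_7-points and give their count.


Affine F_7-points: {(0, 4), (1, 1), (1, 5), (3, 4), (4, 2), (5, 1), (5, 5), (6, 3), (6, 6)}; count = 9.

For each of the 49 pairs (x, y) ∈ F_7², evaluate f(x, y) mod 7. Record the zeros.
  x = 0: [0↦5, 1↦5, 2↦3, 3↦6, 4↦0, 5↦6, 6↦3]  zeros at y ∈ {4}
  x = 1: [0↦5, 1↦0, 2↦4, 3↦3, 4↦4, 5↦0, 6↦5]  zeros at y ∈ {1, 5}
  x = 2: [0↦2, 1↦4, 2↦5, 3↦5, 4↦4, 5↦2, 6↦6]  zeros at y ∈ ∅
  x = 3: [0↦3, 1↦3, 2↦6, 3↦5, 4↦0, 5↦5, 6↦6]  zeros at y ∈ {4}
  x = 4: [0↦1, 1↦4, 2↦0, 3↦3, 4↦6, 5↦2, 6↦5]  zeros at y ∈ {2}
  x = 5: [0↦3, 1↦0, 2↦1, 3↦6, 4↦1, 5↦0, 6↦3]  zeros at y ∈ {1, 5}
  x = 6: [0↦2, 1↦5, 2↦2, 3↦0, 4↦6, 5↦6, 6↦0]  zeros at y ∈ {3, 6}
Collecting zeros: affine points = {(0, 4), (1, 1), (1, 5), (3, 4), (4, 2), (5, 1), (5, 5), (6, 3), (6, 6)}.
Total count |C(F_7)_aff| = 9.


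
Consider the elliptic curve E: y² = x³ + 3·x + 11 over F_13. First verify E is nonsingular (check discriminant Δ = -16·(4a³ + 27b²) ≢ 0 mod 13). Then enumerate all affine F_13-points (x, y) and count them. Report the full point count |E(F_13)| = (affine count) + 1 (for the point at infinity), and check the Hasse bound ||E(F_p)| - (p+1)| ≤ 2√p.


Affine points = {(2, 5), (2, 8), (4, 3), (4, 10), (8, 1), (8, 12), (9, 0), (10, 1), (10, 12), (11, 6), (11, 7)}; affine count = 11; |E(F_13)| = 12.

Discriminant check: Δ ∝ 4a³ + 27b² = 4·3³ + 27·11² = 4·27 + 27·121 ≡ 8 (mod 13). Nonzero ⇒ E is nonsingular.
For each x ∈ F_13, compute rhs = x³ + 3·x + 11 mod 13, then count y ∈ F_13 with y² ≡ rhs.
  x = 0: rhs = 11, matching y values: none (0 points).
  x = 1: rhs = 2, matching y values: none (0 points).
  x = 2: rhs = 12, matching y values: 5, 8 (2 points).
  x = 3: rhs = 8, matching y values: none (0 points).
  x = 4: rhs = 9, matching y values: 3, 10 (2 points).
  x = 5: rhs = 8, matching y values: none (0 points).
  x = 6: rhs = 11, matching y values: none (0 points).
  x = 7: rhs = 11, matching y values: none (0 points).
  x = 8: rhs = 1, matching y values: 1, 12 (2 points).
  x = 9: rhs = 0, matching y values: 0 (1 points).
  x = 10: rhs = 1, matching y values: 1, 12 (2 points).
  x = 11: rhs = 10, matching y values: 6, 7 (2 points).
  x = 12: rhs = 7, matching y values: none (0 points).
Total affine count: 11.
Full point count |E(F_13)| = 11 + 1 = 12.
Hasse bound: |12 − (13+1)| = |-2| = 2 ≤ 2√13 ≈ 7.2111 ✓.


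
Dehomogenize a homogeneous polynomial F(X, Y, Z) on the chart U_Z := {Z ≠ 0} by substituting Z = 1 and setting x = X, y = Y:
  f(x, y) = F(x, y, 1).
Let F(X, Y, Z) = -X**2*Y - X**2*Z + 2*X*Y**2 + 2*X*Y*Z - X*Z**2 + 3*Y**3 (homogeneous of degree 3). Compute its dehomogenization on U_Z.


f(x, y) = -x**2*y - x**2 + 2*x*y**2 + 2*x*y - x + 3*y**3

On U_Z we set Z = 1. Each monomial c·X^i·Y^j·Z^k in F becomes c·x^i·y^j·1^k = c·x^i·y^j.
Substituting Z = 1: F(X, Y, 1) = -x**2*y - x**2 + 2*x*y**2 + 2*x*y - x + 3*y**3.
Note: deg(f) ≤ deg(F) = 3; strict inequality happens when F is divisible by Z (lost terms).


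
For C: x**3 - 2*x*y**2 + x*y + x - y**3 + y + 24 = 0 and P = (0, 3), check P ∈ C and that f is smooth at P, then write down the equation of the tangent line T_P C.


Tangent line at P: -14*x - 26*y + 78 = 0.

Step 1: f(0, 3) = 0, so P lies on C.
Step 2: partial derivatives
  f_x(x, y) = 3*x**2 - 2*y**2 + y + 1, f_y(x, y) = -4*x*y + x - 3*y**2 + 1.
  f_x(P) = -14, f_y(P) = -26 (gradient nonzero, so P is smooth).
Step 3: tangent line at P: -14·(x − 0) + -26·(y − 3) = 0.
Expanding: -14*x - 26*y + 78 = 0.


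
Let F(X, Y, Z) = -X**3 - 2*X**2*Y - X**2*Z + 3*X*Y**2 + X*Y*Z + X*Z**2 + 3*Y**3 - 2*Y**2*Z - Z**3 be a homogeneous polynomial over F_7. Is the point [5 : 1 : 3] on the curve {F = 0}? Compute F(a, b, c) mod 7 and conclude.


F(5,1,3) ≡ 5 (mod 7); P is NOT on the curve.

Evaluate F(5, 1, 3) term-by-term (mod 7).
  -X**3 ↦ -1·125·1·1 = -125
  -2*X**2*Y ↦ -2·25·1·1 = -50
  -X**2*Z ↦ -1·25·1·3 = -75
  3*X*Y**2 ↦ 3·5·1·1 = 15
  X*Y*Z ↦ 1·5·1·3 = 15
  X*Z**2 ↦ 1·5·1·9 = 45
  3*Y**3 ↦ 3·1·1·1 = 3
  -2*Y**2*Z ↦ -2·1·1·3 = -6
  -Z**3 ↦ -1·1·1·27 = -27
Sum: F(5, 1, 3) = (-125) + (-50) + (-75) + (15) + (15) + (45) + (3) + (-6) + (-27) = -205.
Reducing mod 7: -205 ≡ 5 (mod 7).
Since F(a, b, c) ≡ 5 ≠ 0 (mod 7), P does NOT lie on the curve.


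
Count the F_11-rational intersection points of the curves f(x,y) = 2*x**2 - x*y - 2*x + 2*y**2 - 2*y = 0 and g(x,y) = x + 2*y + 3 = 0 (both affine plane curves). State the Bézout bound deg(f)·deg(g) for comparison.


Common zeros: ∅; count = 0; Bézout bound = 2.

deg(f) = 2, deg(g) = 1, so Bézout bound = 2.
Scan x ∈ F_11. For each x, list the y ∈ F_11 with f(x, y) ≡ 0 and those with g(x, y) ≡ 0 (mod 11); the common zeros in that column are the intersection.
  x = 0: f ≡ 0 at y ∈ {0, 1}; g ≡ 0 at y ∈ {4}; common: ∅.
  x = 1: f ≡ 0 at y ∈ {0, 7}; g ≡ 0 at y ∈ {9}; common: ∅.
  x = 2: f ≡ 0 at y ∈ ∅; g ≡ 0 at y ∈ {3}; common: ∅.
  x = 3: f ≡ 0 at y ∈ ∅; g ≡ 0 at y ∈ {8}; common: ∅.
  x = 4: f ≡ 0 at y ∈ {5, 9}; g ≡ 0 at y ∈ {2}; common: ∅.
  x = 5: f ≡ 0 at y ∈ {4, 5}; g ≡ 0 at y ∈ {7}; common: ∅.
  x = 6: f ≡ 0 at y ∈ ∅; g ≡ 0 at y ∈ {1}; common: ∅.
  x = 7: f ≡ 0 at y ∈ {1, 9}; g ≡ 0 at y ∈ {6}; common: ∅.
  x = 8: f ≡ 0 at y ∈ ∅; g ≡ 0 at y ∈ {0}; common: ∅.
  x = 9: f ≡ 0 at y ∈ {4, 7}; g ≡ 0 at y ∈ {5}; common: ∅.
  x = 10: f ≡ 0 at y ∈ ∅; g ≡ 0 at y ∈ {10}; common: ∅.
Collecting: common zeros = ∅, so the count is 0.
Comparison with the Bézout bound: 0 ≤ 2 = deg(f)·deg(g), as expected for curves with no common component (the affine F_11-count falls short of the bound because intersections may lie at infinity, over extension fields, or carry multiplicity).


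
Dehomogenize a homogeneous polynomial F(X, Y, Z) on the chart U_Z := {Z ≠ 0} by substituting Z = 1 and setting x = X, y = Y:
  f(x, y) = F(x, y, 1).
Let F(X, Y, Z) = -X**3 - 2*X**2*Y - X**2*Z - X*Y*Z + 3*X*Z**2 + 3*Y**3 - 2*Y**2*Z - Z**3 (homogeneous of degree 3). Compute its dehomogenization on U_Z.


f(x, y) = -x**3 - 2*x**2*y - x**2 - x*y + 3*x + 3*y**3 - 2*y**2 - 1

On U_Z we set Z = 1. Each monomial c·X^i·Y^j·Z^k in F becomes c·x^i·y^j·1^k = c·x^i·y^j.
Substituting Z = 1: F(X, Y, 1) = -x**3 - 2*x**2*y - x**2 - x*y + 3*x + 3*y**3 - 2*y**2 - 1.
Note: deg(f) ≤ deg(F) = 3; strict inequality happens when F is divisible by Z (lost terms).


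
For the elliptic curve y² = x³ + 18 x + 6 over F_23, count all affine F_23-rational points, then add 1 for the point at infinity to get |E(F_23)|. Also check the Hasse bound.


Affine points = {(0, 11), (0, 12), (1, 5), (1, 18), (2, 2), (2, 21), (3, 8), (3, 15), (4, 2), (4, 21), (6, 10), (6, 13), (8, 8), (8, 15), (9, 0), (10, 6), (10, 17), (12, 8), (12, 15), (14, 9), (14, 14), (17, 2), (17, 21), (19, 10), (19, 13), (21, 10), (21, 13)}; affine count = 27; |E(F_23)| = 28.

Discriminant check: Δ ∝ 4a³ + 27b² = 4·18³ + 27·6² = 4·5832 + 27·36 ≡ 12 (mod 23). Nonzero ⇒ E is nonsingular.
For each x ∈ F_23, compute rhs = x³ + 18·x + 6 mod 23, then count y ∈ F_23 with y² ≡ rhs.
  x = 0: rhs = 6, matching y values: 11, 12 (2 points).
  x = 1: rhs = 2, matching y values: 5, 18 (2 points).
  x = 2: rhs = 4, matching y values: 2, 21 (2 points).
  x = 3: rhs = 18, matching y values: 8, 15 (2 points).
  x = 4: rhs = 4, matching y values: 2, 21 (2 points).
  x = 5: rhs = 14, matching y values: none (0 points).
  x = 6: rhs = 8, matching y values: 10, 13 (2 points).
  x = 7: rhs = 15, matching y values: none (0 points).
  x = 8: rhs = 18, matching y values: 8, 15 (2 points).
  x = 9: rhs = 0, matching y values: 0 (1 points).
  x = 10: rhs = 13, matching y values: 6, 17 (2 points).
  x = 11: rhs = 17, matching y values: none (0 points).
  x = 12: rhs = 18, matching y values: 8, 15 (2 points).
  x = 13: rhs = 22, matching y values: none (0 points).
  x = 14: rhs = 12, matching y values: 9, 14 (2 points).
  x = 15: rhs = 17, matching y values: none (0 points).
  x = 16: rhs = 20, matching y values: none (0 points).
  x = 17: rhs = 4, matching y values: 2, 21 (2 points).
  x = 18: rhs = 21, matching y values: none (0 points).
  x = 19: rhs = 8, matching y values: 10, 13 (2 points).
  x = 20: rhs = 17, matching y values: none (0 points).
  x = 21: rhs = 8, matching y values: 10, 13 (2 points).
  x = 22: rhs = 10, matching y values: none (0 points).
Total affine count: 27.
Full point count |E(F_23)| = 27 + 1 = 28.
Hasse bound: |28 − (23+1)| = |4| = 4 ≤ 2√23 ≈ 9.5917 ✓.


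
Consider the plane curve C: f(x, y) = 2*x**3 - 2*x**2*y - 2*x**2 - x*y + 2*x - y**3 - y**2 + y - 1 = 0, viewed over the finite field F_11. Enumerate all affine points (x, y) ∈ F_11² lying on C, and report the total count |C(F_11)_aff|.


Affine F_11-points: {(0, 2), (0, 4), (2, 0), (2, 1), (2, 9), (3, 2), (3, 3), (3, 5), (4, 1), (5, 0), (5, 3), (5, 7), (7, 1), (7, 3), (7, 6), (10, 8)}; count = 16.

For each of the 121 pairs (x, y) ∈ F_11², evaluate f(x, y) mod 11. Record the zeros.
  x = 0: [0↦10, 1↦9, 2↦0, 3↦10, 4↦0, 5↦8, 6↦6, 7↦10, 8↦3, 9↦1, 10↦9]  zeros at y ∈ {2, 4}
  x = 1: [0↦1, 1↦8, 2↦7, 3↦3, 4↦1, 5↦6, 6↦1, 7↦2, 8↦3, 9↦9, 10↦3]  zeros at y ∈ ∅
  x = 2: [0↦0, 1↦0, 2↦3, 3↦3, 4↦5, 5↦3, 6↦2, 7↦7, 8↦1, 9↦0, 10↦9]  zeros at y ∈ {0, 1, 9}
  x = 3: [0↦8, 1↦8, 2↦0, 3↦0, 4↦2, 5↦0, 6↦10, 7↦4, 8↦9, 9↦8, 10↦6]  zeros at y ∈ {2, 3, 5}
  x = 4: [0↦4, 1↦0, 2↦10, 3↦6, 4↦4, 5↦9, 6↦4, 7↦5, 8↦6, 9↦1, 10↦6]  zeros at y ∈ {1}
  x = 5: [0↦0, 1↦10, 2↦1, 3↦0, 4↦1, 5↦9, 6↦7, 7↦0, 8↦4, 9↦2, 10↦10]  zeros at y ∈ {0, 3, 7}
  x = 6: [0↦8, 1↦6, 2↦7, 3↦5, 4↦5, 5↦1, 6↦9, 7↦1, 8↦4, 9↦1, 10↦8]  zeros at y ∈ ∅
  x = 7: [0↦7, 1↦0, 2↦7, 3↦0, 4↦6, 5↦8, 6↦0, 7↦9, 8↦7, 9↦10, 10↦1]  zeros at y ∈ {1, 3, 6}
  x = 8: [0↦9, 1↦4, 2↦2, 3↦8, 4↦5, 5↦9, 6↦3, 7↦3, 8↦3, 9↦8, 10↦1]  zeros at y ∈ ∅
  x = 9: [0↦4, 1↦8, 2↦4, 3↦8, 4↦3, 5↦5, 6↦8, 7↦6, 8↦4, 9↦7, 10↦9]  zeros at y ∈ ∅
  x = 10: [0↦4, 1↦2, 2↦3, 3↦1, 4↦1, 5↦8, 6↦5, 7↦8, 8↦0, 9↦8, 10↦4]  zeros at y ∈ {8}
Collecting zeros: affine points = {(0, 2), (0, 4), (2, 0), (2, 1), (2, 9), (3, 2), (3, 3), (3, 5), (4, 1), (5, 0), (5, 3), (5, 7), (7, 1), (7, 3), (7, 6), (10, 8)}.
Total count |C(F_11)_aff| = 16.


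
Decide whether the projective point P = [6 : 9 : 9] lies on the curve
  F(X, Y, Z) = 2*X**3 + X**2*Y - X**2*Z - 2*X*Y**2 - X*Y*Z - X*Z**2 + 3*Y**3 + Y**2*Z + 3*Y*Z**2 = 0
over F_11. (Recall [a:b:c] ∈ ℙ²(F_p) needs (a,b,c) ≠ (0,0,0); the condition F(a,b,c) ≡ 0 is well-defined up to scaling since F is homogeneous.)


F(6,9,9) ≡ 5 (mod 11); P is NOT on the curve.

Evaluate F(6, 9, 9) term-by-term (mod 11).
  2*X**3 ↦ 2·216·1·1 = 432
  X**2*Y ↦ 1·36·9·1 = 324
  -X**2*Z ↦ -1·36·1·9 = -324
  -2*X*Y**2 ↦ -2·6·81·1 = -972
  -X*Y*Z ↦ -1·6·9·9 = -486
  -X*Z**2 ↦ -1·6·1·81 = -486
  3*Y**3 ↦ 3·1·729·1 = 2187
  Y**2*Z ↦ 1·1·81·9 = 729
  3*Y*Z**2 ↦ 3·1·9·81 = 2187
Sum: F(6, 9, 9) = (432) + (324) + (-324) + (-972) + (-486) + (-486) + (2187) + (729) + (2187) = 3591.
Reducing mod 11: 3591 ≡ 5 (mod 11).
Since F(a, b, c) ≡ 5 ≠ 0 (mod 11), P does NOT lie on the curve.


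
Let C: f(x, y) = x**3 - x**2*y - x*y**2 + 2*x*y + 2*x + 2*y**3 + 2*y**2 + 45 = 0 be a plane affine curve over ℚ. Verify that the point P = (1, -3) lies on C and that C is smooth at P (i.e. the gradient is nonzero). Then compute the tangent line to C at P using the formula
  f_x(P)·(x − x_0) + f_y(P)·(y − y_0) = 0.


Tangent line at P: -4*x + 49*y + 151 = 0.

Step 1: f(1, -3) = 0, so P lies on C.
Step 2: partial derivatives
  f_x(x, y) = 3*x**2 - 2*x*y - y**2 + 2*y + 2, f_y(x, y) = -x**2 - 2*x*y + 2*x + 6*y**2 + 4*y.
  f_x(P) = -4, f_y(P) = 49 (gradient nonzero, so P is smooth).
Step 3: tangent line at P: -4·(x − 1) + 49·(y − -3) = 0.
Expanding: -4*x + 49*y + 151 = 0.


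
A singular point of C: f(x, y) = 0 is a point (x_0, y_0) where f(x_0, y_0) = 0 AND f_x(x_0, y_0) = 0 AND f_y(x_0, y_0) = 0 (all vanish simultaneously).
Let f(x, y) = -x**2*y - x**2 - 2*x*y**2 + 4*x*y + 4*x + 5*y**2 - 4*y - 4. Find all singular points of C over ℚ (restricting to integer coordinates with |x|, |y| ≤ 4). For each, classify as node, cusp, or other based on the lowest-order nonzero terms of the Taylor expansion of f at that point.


Singular points: {(2, 0)}; classification: node.

Compute partial derivatives:
  f_x = -2*x*y - 2*x - 2*y**2 + 4*y + 4.
  f_y = -x**2 - 4*x*y + 4*x + 10*y - 4.
Scan x_0 ∈ {−4, ..., 4}. For each x_0, f_y(x_0, y) is a polynomial in y; find its integer roots y ∈ {−4, ..., 4}, then test f_x and f at those candidates.
  x = -4: f_y(-4, y) = 26*y - 36; no integer root y with |y| ≤ 4.
  x = -3: f_y(-3, y) = 22*y - 25; no integer root y with |y| ≤ 4.
  x = -2: f_y(-2, y) = 18*y - 16; no integer root y with |y| ≤ 4.
  x = -1: f_y(-1, y) = 14*y - 9; no integer root y with |y| ≤ 4.
  x = 0: f_y(0, y) = 10*y - 4; no integer root y with |y| ≤ 4.
  x = 1: f_y(1, y) = 6*y - 1; no integer root y with |y| ≤ 4.
  x = 2: f_y(2, y) = 2*y; vanishes at y ∈ {0}. (2, 0): f_x = 0, f = 0 — SINGULAR.
  x = 3: f_y(3, y) = -2*y - 1; no integer root y with |y| ≤ 4.
  x = 4: f_y(4, y) = -6*y - 4; no integer root y with |y| ≤ 4.
Only singular point on the grid: (2, 0).
Classify: substitute x = 2 + u, y = 0 + v and expand: f = -u**2*v - u**2 - 2*u*v**2 + v**2.
No constant or linear terms (consistent with a singular point). Quadratic part: -u**2 + v**2. Cubic part: -u**2*v - 2*u*v**2.
The quadratic part v**2 - u**2 = (v − u)(v + u) splits into two distinct linear factors, so there are two distinct tangent lines y − 0 = ±(x − 2) — this is a node (ordinary double point).
Classification: node.


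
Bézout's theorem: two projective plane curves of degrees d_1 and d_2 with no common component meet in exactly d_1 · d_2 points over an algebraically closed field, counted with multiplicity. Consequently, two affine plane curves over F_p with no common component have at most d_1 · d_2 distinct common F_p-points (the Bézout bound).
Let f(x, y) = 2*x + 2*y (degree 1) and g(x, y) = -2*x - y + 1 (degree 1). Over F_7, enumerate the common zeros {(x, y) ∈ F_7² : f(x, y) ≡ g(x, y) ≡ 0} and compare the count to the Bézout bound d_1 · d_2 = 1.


Common zeros: {(1, 6)}; count = 1; Bézout bound = 1.

deg(f) = 1, deg(g) = 1, so Bézout bound = 1.
Scan x ∈ F_7. For each x, list the y ∈ F_7 with f(x, y) ≡ 0 and those with g(x, y) ≡ 0 (mod 7); the common zeros in that column are the intersection.
  x = 0: f ≡ 0 at y ∈ {0}; g ≡ 0 at y ∈ {1}; common: ∅.
  x = 1: f ≡ 0 at y ∈ {6}; g ≡ 0 at y ∈ {6}; common: {6}.
  x = 2: f ≡ 0 at y ∈ {5}; g ≡ 0 at y ∈ {4}; common: ∅.
  x = 3: f ≡ 0 at y ∈ {4}; g ≡ 0 at y ∈ {2}; common: ∅.
  x = 4: f ≡ 0 at y ∈ {3}; g ≡ 0 at y ∈ {0}; common: ∅.
  x = 5: f ≡ 0 at y ∈ {2}; g ≡ 0 at y ∈ {5}; common: ∅.
  x = 6: f ≡ 0 at y ∈ {1}; g ≡ 0 at y ∈ {3}; common: ∅.
Collecting: common zeros = {(1, 6)}, so the count is 1.
Comparison with the Bézout bound: 1 ≤ 1 = deg(f)·deg(g), as expected for curves with no common component (the bound is attained).


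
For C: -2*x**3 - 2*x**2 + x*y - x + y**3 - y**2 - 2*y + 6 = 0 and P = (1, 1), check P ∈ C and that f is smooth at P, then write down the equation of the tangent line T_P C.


Tangent line at P: 10 - 10*x = 0.

Step 1: f(1, 1) = 0, so P lies on C.
Step 2: partial derivatives
  f_x(x, y) = -6*x**2 - 4*x + y - 1, f_y(x, y) = x + 3*y**2 - 2*y - 2.
  f_x(P) = -10, f_y(P) = 0 (gradient nonzero, so P is smooth).
Step 3: tangent line at P: -10·(x − 1) + 0·(y − 1) = 0.
Expanding: 10 - 10*x = 0.


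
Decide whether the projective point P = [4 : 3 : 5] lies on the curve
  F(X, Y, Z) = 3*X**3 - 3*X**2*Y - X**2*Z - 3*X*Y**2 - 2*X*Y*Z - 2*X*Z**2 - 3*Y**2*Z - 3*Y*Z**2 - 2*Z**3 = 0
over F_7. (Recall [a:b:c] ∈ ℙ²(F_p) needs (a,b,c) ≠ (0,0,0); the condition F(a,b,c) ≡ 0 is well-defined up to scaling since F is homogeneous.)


F(4,3,5) ≡ 1 (mod 7); P is NOT on the curve.

Evaluate F(4, 3, 5) term-by-term (mod 7).
  3*X**3 ↦ 3·64·1·1 = 192
  -3*X**2*Y ↦ -3·16·3·1 = -144
  -X**2*Z ↦ -1·16·1·5 = -80
  -3*X*Y**2 ↦ -3·4·9·1 = -108
  -2*X*Y*Z ↦ -2·4·3·5 = -120
  -2*X*Z**2 ↦ -2·4·1·25 = -200
  -3*Y**2*Z ↦ -3·1·9·5 = -135
  -3*Y*Z**2 ↦ -3·1·3·25 = -225
  -2*Z**3 ↦ -2·1·1·125 = -250
Sum: F(4, 3, 5) = (192) + (-144) + (-80) + (-108) + (-120) + (-200) + (-135) + (-225) + (-250) = -1070.
Reducing mod 7: -1070 ≡ 1 (mod 7).
Since F(a, b, c) ≡ 1 ≠ 0 (mod 7), P does NOT lie on the curve.


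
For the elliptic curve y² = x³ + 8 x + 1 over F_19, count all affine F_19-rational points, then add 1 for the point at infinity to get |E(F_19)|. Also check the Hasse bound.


Affine points = {(0, 1), (0, 18), (2, 5), (2, 14), (7, 1), (7, 18), (8, 8), (8, 11), (9, 2), (9, 17), (10, 6), (10, 13), (12, 1), (12, 18), (14, 8), (14, 11), (15, 0), (16, 8), (16, 11), (18, 7), (18, 12)}; affine count = 21; |E(F_19)| = 22.

Discriminant check: Δ ∝ 4a³ + 27b² = 4·8³ + 27·1² = 4·512 + 27·1 ≡ 4 (mod 19). Nonzero ⇒ E is nonsingular.
For each x ∈ F_19, compute rhs = x³ + 8·x + 1 mod 19, then count y ∈ F_19 with y² ≡ rhs.
  x = 0: rhs = 1, matching y values: 1, 18 (2 points).
  x = 1: rhs = 10, matching y values: none (0 points).
  x = 2: rhs = 6, matching y values: 5, 14 (2 points).
  x = 3: rhs = 14, matching y values: none (0 points).
  x = 4: rhs = 2, matching y values: none (0 points).
  x = 5: rhs = 14, matching y values: none (0 points).
  x = 6: rhs = 18, matching y values: none (0 points).
  x = 7: rhs = 1, matching y values: 1, 18 (2 points).
  x = 8: rhs = 7, matching y values: 8, 11 (2 points).
  x = 9: rhs = 4, matching y values: 2, 17 (2 points).
  x = 10: rhs = 17, matching y values: 6, 13 (2 points).
  x = 11: rhs = 14, matching y values: none (0 points).
  x = 12: rhs = 1, matching y values: 1, 18 (2 points).
  x = 13: rhs = 3, matching y values: none (0 points).
  x = 14: rhs = 7, matching y values: 8, 11 (2 points).
  x = 15: rhs = 0, matching y values: 0 (1 points).
  x = 16: rhs = 7, matching y values: 8, 11 (2 points).
  x = 17: rhs = 15, matching y values: none (0 points).
  x = 18: rhs = 11, matching y values: 7, 12 (2 points).
Total affine count: 21.
Full point count |E(F_19)| = 21 + 1 = 22.
Hasse bound: |22 − (19+1)| = |2| = 2 ≤ 2√19 ≈ 8.7178 ✓.


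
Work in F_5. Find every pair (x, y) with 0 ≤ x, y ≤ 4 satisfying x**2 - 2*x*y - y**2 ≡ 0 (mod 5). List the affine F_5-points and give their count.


Affine F_5-points: {(0, 0)}; count = 1.

For each of the 25 pairs (x, y) ∈ F_5², evaluate f(x, y) mod 5. Record the zeros.
  x = 0: [0↦0, 1↦4, 2↦1, 3↦1, 4↦4]  zeros at y ∈ {0}
  x = 1: [0↦1, 1↦3, 2↦3, 3↦1, 4↦2]  zeros at y ∈ ∅
  x = 2: [0↦4, 1↦4, 2↦2, 3↦3, 4↦2]  zeros at y ∈ ∅
  x = 3: [0↦4, 1↦2, 2↦3, 3↦2, 4↦4]  zeros at y ∈ ∅
  x = 4: [0↦1, 1↦2, 2↦1, 3↦3, 4↦3]  zeros at y ∈ ∅
Collecting zeros: affine points = {(0, 0)}.
Total count |C(F_5)_aff| = 1.


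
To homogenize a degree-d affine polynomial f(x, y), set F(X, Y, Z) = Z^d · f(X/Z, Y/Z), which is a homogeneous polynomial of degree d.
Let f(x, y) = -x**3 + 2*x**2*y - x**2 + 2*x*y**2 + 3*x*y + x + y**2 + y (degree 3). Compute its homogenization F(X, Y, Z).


F(X, Y, Z) = -X**3 + 2*X**2*Y - X**2*Z + 2*X*Y**2 + 3*X*Y*Z + X*Z**2 + Y**2*Z + Y*Z**2

deg(f) = 3.
Substitute x = X/Z, y = Y/Z into f, then multiply by Z^3.
  monomial -1·x^3·y^0 ↦ -1·X^3·Y^0·Z^0.
  monomial 2·x^2·y^1 ↦ 2·X^2·Y^1·Z^0.
  monomial -1·x^2·y^0 ↦ -1·X^2·Y^0·Z^1.
  monomial 2·x^1·y^2 ↦ 2·X^1·Y^2·Z^0.
  monomial 3·x^1·y^1 ↦ 3·X^1·Y^1·Z^1.
  monomial 1·x^1·y^0 ↦ 1·X^1·Y^0·Z^2.
  monomial 1·x^0·y^2 ↦ 1·X^0·Y^2·Z^1.
  monomial 1·x^0·y^1 ↦ 1·X^0·Y^1·Z^2.
Collecting: F(X, Y, Z) = -X**3 + 2*X**2*Y - X**2*Z + 2*X*Y**2 + 3*X*Y*Z + X*Z**2 + Y**2*Z + Y*Z**2.


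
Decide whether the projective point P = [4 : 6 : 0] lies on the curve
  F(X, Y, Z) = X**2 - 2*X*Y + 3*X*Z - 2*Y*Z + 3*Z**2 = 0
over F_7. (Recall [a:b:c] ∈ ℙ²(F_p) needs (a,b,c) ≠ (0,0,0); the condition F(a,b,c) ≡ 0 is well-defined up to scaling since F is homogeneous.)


F(4,6,0) ≡ 3 (mod 7); P is NOT on the curve.

Evaluate F(4, 6, 0) term-by-term (mod 7).
  X**2 ↦ 1·16·1·1 = 16
  -2*X*Y ↦ -2·4·6·1 = -48
  3*X*Z ↦ 3·4·1·0 = 0
  -2*Y*Z ↦ -2·1·6·0 = 0
  3*Z**2 ↦ 3·1·1·0 = 0
Sum: F(4, 6, 0) = (16) + (-48) + (0) + (0) + (0) = -32.
Reducing mod 7: -32 ≡ 3 (mod 7).
Since F(a, b, c) ≡ 3 ≠ 0 (mod 7), P does NOT lie on the curve.


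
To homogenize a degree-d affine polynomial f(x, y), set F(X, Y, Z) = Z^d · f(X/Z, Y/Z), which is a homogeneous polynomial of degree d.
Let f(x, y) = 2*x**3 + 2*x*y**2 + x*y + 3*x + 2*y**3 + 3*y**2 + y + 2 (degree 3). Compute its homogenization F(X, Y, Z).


F(X, Y, Z) = 2*X**3 + 2*X*Y**2 + X*Y*Z + 3*X*Z**2 + 2*Y**3 + 3*Y**2*Z + Y*Z**2 + 2*Z**3

deg(f) = 3.
Substitute x = X/Z, y = Y/Z into f, then multiply by Z^3.
  monomial 2·x^3·y^0 ↦ 2·X^3·Y^0·Z^0.
  monomial 2·x^1·y^2 ↦ 2·X^1·Y^2·Z^0.
  monomial 1·x^1·y^1 ↦ 1·X^1·Y^1·Z^1.
  monomial 3·x^1·y^0 ↦ 3·X^1·Y^0·Z^2.
  monomial 2·x^0·y^3 ↦ 2·X^0·Y^3·Z^0.
  monomial 3·x^0·y^2 ↦ 3·X^0·Y^2·Z^1.
  monomial 1·x^0·y^1 ↦ 1·X^0·Y^1·Z^2.
  monomial 2·x^0·y^0 ↦ 2·X^0·Y^0·Z^3.
Collecting: F(X, Y, Z) = 2*X**3 + 2*X*Y**2 + X*Y*Z + 3*X*Z**2 + 2*Y**3 + 3*Y**2*Z + Y*Z**2 + 2*Z**3.


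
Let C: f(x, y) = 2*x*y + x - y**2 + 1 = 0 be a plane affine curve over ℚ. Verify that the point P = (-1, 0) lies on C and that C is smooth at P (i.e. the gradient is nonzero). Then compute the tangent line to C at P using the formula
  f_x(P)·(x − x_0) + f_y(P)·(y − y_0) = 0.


Tangent line at P: x - 2*y + 1 = 0.

Step 1: f(-1, 0) = 0, so P lies on C.
Step 2: partial derivatives
  f_x(x, y) = 2*y + 1, f_y(x, y) = 2*x - 2*y.
  f_x(P) = 1, f_y(P) = -2 (gradient nonzero, so P is smooth).
Step 3: tangent line at P: 1·(x − -1) + -2·(y − 0) = 0.
Expanding: x - 2*y + 1 = 0.


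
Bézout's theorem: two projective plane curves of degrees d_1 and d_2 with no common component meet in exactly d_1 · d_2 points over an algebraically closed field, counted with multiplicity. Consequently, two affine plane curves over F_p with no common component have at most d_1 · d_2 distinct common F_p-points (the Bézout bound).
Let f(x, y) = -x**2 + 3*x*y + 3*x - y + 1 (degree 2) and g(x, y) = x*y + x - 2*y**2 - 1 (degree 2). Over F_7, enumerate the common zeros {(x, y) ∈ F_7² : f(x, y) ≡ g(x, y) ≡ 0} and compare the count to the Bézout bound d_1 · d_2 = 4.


Common zeros: ∅; count = 0; Bézout bound = 4.

deg(f) = 2, deg(g) = 2, so Bézout bound = 4.
Scan x ∈ F_7. For each x, list the y ∈ F_7 with f(x, y) ≡ 0 and those with g(x, y) ≡ 0 (mod 7); the common zeros in that column are the intersection.
  x = 0: f ≡ 0 at y ∈ {1}; g ≡ 0 at y ∈ ∅; common: ∅.
  x = 1: f ≡ 0 at y ∈ {2}; g ≡ 0 at y ∈ {0, 4}; common: ∅.
  x = 2: f ≡ 0 at y ∈ {5}; g ≡ 0 at y ∈ ∅; common: ∅.
  x = 3: f ≡ 0 at y ∈ {6}; g ≡ 0 at y ∈ {2, 3}; common: ∅.
  x = 4: f ≡ 0 at y ∈ {6}; g ≡ 0 at y ∈ ∅; common: ∅.
  x = 5: f ≡ 0 at y ∈ ∅; g ≡ 0 at y ∈ {1, 5}; common: ∅.
  x = 6: f ≡ 0 at y ∈ {1}; g ≡ 0 at y ∈ ∅; common: ∅.
Collecting: common zeros = ∅, so the count is 0.
Comparison with the Bézout bound: 0 ≤ 4 = deg(f)·deg(g), as expected for curves with no common component (the affine F_7-count falls short of the bound because intersections may lie at infinity, over extension fields, or carry multiplicity).


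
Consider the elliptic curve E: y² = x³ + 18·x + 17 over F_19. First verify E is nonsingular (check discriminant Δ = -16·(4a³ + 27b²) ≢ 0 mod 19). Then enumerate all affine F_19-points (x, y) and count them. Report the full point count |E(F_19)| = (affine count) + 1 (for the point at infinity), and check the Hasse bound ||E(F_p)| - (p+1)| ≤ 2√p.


Affine points = {(0, 6), (0, 13), (1, 6), (1, 13), (2, 2), (2, 17), (4, 1), (4, 18), (5, 2), (5, 17), (7, 7), (7, 12), (10, 0), (11, 8), (11, 11), (12, 2), (12, 17), (13, 4), (13, 15), (14, 7), (14, 12), (17, 7), (17, 12), (18, 6), (18, 13)}; affine count = 25; |E(F_19)| = 26.

Discriminant check: Δ ∝ 4a³ + 27b² = 4·18³ + 27·17² = 4·5832 + 27·289 ≡ 9 (mod 19). Nonzero ⇒ E is nonsingular.
For each x ∈ F_19, compute rhs = x³ + 18·x + 17 mod 19, then count y ∈ F_19 with y² ≡ rhs.
  x = 0: rhs = 17, matching y values: 6, 13 (2 points).
  x = 1: rhs = 17, matching y values: 6, 13 (2 points).
  x = 2: rhs = 4, matching y values: 2, 17 (2 points).
  x = 3: rhs = 3, matching y values: none (0 points).
  x = 4: rhs = 1, matching y values: 1, 18 (2 points).
  x = 5: rhs = 4, matching y values: 2, 17 (2 points).
  x = 6: rhs = 18, matching y values: none (0 points).
  x = 7: rhs = 11, matching y values: 7, 12 (2 points).
  x = 8: rhs = 8, matching y values: none (0 points).
  x = 9: rhs = 15, matching y values: none (0 points).
  x = 10: rhs = 0, matching y values: 0 (1 points).
  x = 11: rhs = 7, matching y values: 8, 11 (2 points).
  x = 12: rhs = 4, matching y values: 2, 17 (2 points).
  x = 13: rhs = 16, matching y values: 4, 15 (2 points).
  x = 14: rhs = 11, matching y values: 7, 12 (2 points).
  x = 15: rhs = 14, matching y values: none (0 points).
  x = 16: rhs = 12, matching y values: none (0 points).
  x = 17: rhs = 11, matching y values: 7, 12 (2 points).
  x = 18: rhs = 17, matching y values: 6, 13 (2 points).
Total affine count: 25.
Full point count |E(F_19)| = 25 + 1 = 26.
Hasse bound: |26 − (19+1)| = |6| = 6 ≤ 2√19 ≈ 8.7178 ✓.


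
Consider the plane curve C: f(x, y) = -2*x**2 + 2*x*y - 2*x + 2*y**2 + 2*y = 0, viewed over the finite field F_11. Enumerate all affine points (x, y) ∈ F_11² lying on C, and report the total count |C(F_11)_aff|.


Affine F_11-points: {(0, 0), (0, 10), (1, 4), (1, 5), (2, 4), (3, 2), (3, 5), (9, 2), (9, 10), (10, 0)}; count = 10.

For each of the 121 pairs (x, y) ∈ F_11², evaluate f(x, y) mod 11. Record the zeros.
  x = 0: [0↦0, 1↦4, 2↦1, 3↦2, 4↦7, 5↦5, 6↦7, 7↦2, 8↦1, 9↦4, 10↦0]  zeros at y ∈ {0, 10}
  x = 1: [0↦7, 1↦2, 2↦1, 3↦4, 4↦0, 5↦0, 6↦4, 7↦1, 8↦2, 9↦7, 10↦5]  zeros at y ∈ {4, 5}
  x = 2: [0↦10, 1↦7, 2↦8, 3↦2, 4↦0, 5↦2, 6↦8, 7↦7, 8↦10, 9↦6, 10↦6]  zeros at y ∈ {4}
  x = 3: [0↦9, 1↦8, 2↦0, 3↦7, 4↦7, 5↦0, 6↦8, 7↦9, 8↦3, 9↦1, 10↦3]  zeros at y ∈ {2, 5}
  x = 4: [0↦4, 1↦5, 2↦10, 3↦8, 4↦10, 5↦5, 6↦4, 7↦7, 8↦3, 9↦3, 10↦7]  zeros at y ∈ ∅
  x = 5: [0↦6, 1↦9, 2↦5, 3↦5, 4↦9, 5↦6, 6↦7, 7↦1, 8↦10, 9↦1, 10↦7]  zeros at y ∈ ∅
  x = 6: [0↦4, 1↦9, 2↦7, 3↦9, 4↦4, 5↦3, 6↦6, 7↦2, 8↦2, 9↦6, 10↦3]  zeros at y ∈ ∅
  x = 7: [0↦9, 1↦5, 2↦5, 3↦9, 4↦6, 5↦7, 6↦1, 7↦10, 8↦1, 9↦7, 10↦6]  zeros at y ∈ ∅
  x = 8: [0↦10, 1↦8, 2↦10, 3↦5, 4↦4, 5↦7, 6↦3, 7↦3, 8↦7, 9↦4, 10↦5]  zeros at y ∈ ∅
  x = 9: [0↦7, 1↦7, 2↦0, 3↦8, 4↦9, 5↦3, 6↦1, 7↦3, 8↦9, 9↦8, 10↦0]  zeros at y ∈ {2, 10}
  x = 10: [0↦0, 1↦2, 2↦8, 3↦7, 4↦10, 5↦6, 6↦6, 7↦10, 8↦7, 9↦8, 10↦2]  zeros at y ∈ {0}
Collecting zeros: affine points = {(0, 0), (0, 10), (1, 4), (1, 5), (2, 4), (3, 2), (3, 5), (9, 2), (9, 10), (10, 0)}.
Total count |C(F_11)_aff| = 10.


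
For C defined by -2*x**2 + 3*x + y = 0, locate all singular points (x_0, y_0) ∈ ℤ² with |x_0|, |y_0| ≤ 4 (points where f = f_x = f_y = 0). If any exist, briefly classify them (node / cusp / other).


No singular points in the scanned grid; C is smooth there.

Compute partial derivatives:
  f_x = 3 - 4*x.
  f_y = 1.
f_y = 1 is a nonzero constant, so f_y never vanishes: no point (x, y) can satisfy f = f_x = f_y = 0. In particular no (x, y) ∈ {−4, ..., 4}² is singular; the curve is smooth.


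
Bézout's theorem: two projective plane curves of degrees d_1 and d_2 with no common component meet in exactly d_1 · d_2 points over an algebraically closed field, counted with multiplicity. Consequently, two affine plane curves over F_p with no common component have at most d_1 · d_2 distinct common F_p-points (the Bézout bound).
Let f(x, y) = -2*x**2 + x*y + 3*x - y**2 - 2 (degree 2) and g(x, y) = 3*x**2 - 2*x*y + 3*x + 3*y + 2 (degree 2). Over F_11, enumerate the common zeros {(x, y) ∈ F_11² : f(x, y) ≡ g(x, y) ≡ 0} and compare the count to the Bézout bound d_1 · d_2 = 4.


Common zeros: {(0, 3)}; count = 1; Bézout bound = 4.

deg(f) = 2, deg(g) = 2, so Bézout bound = 4.
Scan x ∈ F_11. For each x, list the y ∈ F_11 with f(x, y) ≡ 0 and those with g(x, y) ≡ 0 (mod 11); the common zeros in that column are the intersection.
  x = 0: f ≡ 0 at y ∈ {3, 8}; g ≡ 0 at y ∈ {3}; common: {3}.
  x = 1: f ≡ 0 at y ∈ ∅; g ≡ 0 at y ∈ {3}; common: ∅.
  x = 2: f ≡ 0 at y ∈ ∅; g ≡ 0 at y ∈ {9}; common: ∅.
  x = 3: f ≡ 0 at y ∈ {0, 3}; g ≡ 0 at y ∈ {9}; common: ∅.
  x = 4: f ≡ 0 at y ∈ {0, 4}; g ≡ 0 at y ∈ {8}; common: ∅.
  x = 5: f ≡ 0 at y ∈ {1, 4}; g ≡ 0 at y ∈ {10}; common: ∅.
  x = 6: f ≡ 0 at y ∈ ∅; g ≡ 0 at y ∈ {2}; common: ∅.
  x = 7: f ≡ 0 at y ∈ ∅; g ≡ 0 at y ∈ ∅; common: ∅.
  x = 8: f ≡ 0 at y ∈ {1, 7}; g ≡ 0 at y ∈ {10}; common: ∅.
  x = 9: f ≡ 0 at y ∈ ∅; g ≡ 0 at y ∈ {2}; common: ∅.
  x = 10: f ≡ 0 at y ∈ ∅; g ≡ 0 at y ∈ {4}; common: ∅.
Collecting: common zeros = {(0, 3)}, so the count is 1.
Comparison with the Bézout bound: 1 ≤ 4 = deg(f)·deg(g), as expected for curves with no common component (the affine F_11-count falls short of the bound because intersections may lie at infinity, over extension fields, or carry multiplicity).


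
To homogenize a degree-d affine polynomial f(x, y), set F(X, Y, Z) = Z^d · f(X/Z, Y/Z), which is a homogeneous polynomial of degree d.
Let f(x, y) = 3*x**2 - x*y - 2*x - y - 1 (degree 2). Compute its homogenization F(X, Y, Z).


F(X, Y, Z) = 3*X**2 - X*Y - 2*X*Z - Y*Z - Z**2

deg(f) = 2.
Substitute x = X/Z, y = Y/Z into f, then multiply by Z^2.
  monomial 3·x^2·y^0 ↦ 3·X^2·Y^0·Z^0.
  monomial -1·x^1·y^1 ↦ -1·X^1·Y^1·Z^0.
  monomial -2·x^1·y^0 ↦ -2·X^1·Y^0·Z^1.
  monomial -1·x^0·y^1 ↦ -1·X^0·Y^1·Z^1.
  monomial -1·x^0·y^0 ↦ -1·X^0·Y^0·Z^2.
Collecting: F(X, Y, Z) = 3*X**2 - X*Y - 2*X*Z - Y*Z - Z**2.


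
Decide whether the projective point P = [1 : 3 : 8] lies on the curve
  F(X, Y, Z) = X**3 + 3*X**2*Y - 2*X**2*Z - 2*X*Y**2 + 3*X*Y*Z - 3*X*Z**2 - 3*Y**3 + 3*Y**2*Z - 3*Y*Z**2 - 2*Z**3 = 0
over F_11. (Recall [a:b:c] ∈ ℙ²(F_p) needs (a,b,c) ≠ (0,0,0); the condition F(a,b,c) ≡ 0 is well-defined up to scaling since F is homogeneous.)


F(1,3,8) ≡ 8 (mod 11); P is NOT on the curve.

Evaluate F(1, 3, 8) term-by-term (mod 11).
  X**3 ↦ 1·1·1·1 = 1
  3*X**2*Y ↦ 3·1·3·1 = 9
  -2*X**2*Z ↦ -2·1·1·8 = -16
  -2*X*Y**2 ↦ -2·1·9·1 = -18
  3*X*Y*Z ↦ 3·1·3·8 = 72
  -3*X*Z**2 ↦ -3·1·1·64 = -192
  -3*Y**3 ↦ -3·1·27·1 = -81
  3*Y**2*Z ↦ 3·1·9·8 = 216
  -3*Y*Z**2 ↦ -3·1·3·64 = -576
  -2*Z**3 ↦ -2·1·1·512 = -1024
Sum: F(1, 3, 8) = (1) + (9) + (-16) + (-18) + (72) + (-192) + (-81) + (216) + (-576) + (-1024) = -1609.
Reducing mod 11: -1609 ≡ 8 (mod 11).
Since F(a, b, c) ≡ 8 ≠ 0 (mod 11), P does NOT lie on the curve.


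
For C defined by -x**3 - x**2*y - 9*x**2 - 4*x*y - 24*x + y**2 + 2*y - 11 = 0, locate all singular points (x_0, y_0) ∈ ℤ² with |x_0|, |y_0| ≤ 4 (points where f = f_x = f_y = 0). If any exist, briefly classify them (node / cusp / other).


Singular points: {(-2, -3)}; classification: cusp.

Compute partial derivatives:
  f_x = -3*x**2 - 2*x*y - 18*x - 4*y - 24.
  f_y = -x**2 - 4*x + 2*y + 2.
Scan x_0 ∈ {−4, ..., 4}. For each x_0, f_y(x_0, y) is a polynomial in y; find its integer roots y ∈ {−4, ..., 4}, then test f_x and f at those candidates.
  x = -4: f_y(-4, y) = 2*y + 2; vanishes at y ∈ {-1}. (-4, -1): f_x = -4 ≠ 0.
  x = -3: f_y(-3, y) = 2*y + 5; no integer root y with |y| ≤ 4.
  x = -2: f_y(-2, y) = 2*y + 6; vanishes at y ∈ {-3}. (-2, -3): f_x = 0, f = 0 — SINGULAR.
  x = -1: f_y(-1, y) = 2*y + 5; no integer root y with |y| ≤ 4.
  x = 0: f_y(0, y) = 2*y + 2; vanishes at y ∈ {-1}. (0, -1): f_x = -20 ≠ 0.
  x = 1: f_y(1, y) = 2*y - 3; no integer root y with |y| ≤ 4.
  x = 2: f_y(2, y) = 2*y - 10; no integer root y with |y| ≤ 4.
  x = 3: f_y(3, y) = 2*y - 19; no integer root y with |y| ≤ 4.
  x = 4: f_y(4, y) = 2*y - 30; no integer root y with |y| ≤ 4.
Only singular point on the grid: (-2, -3).
Classify: substitute x = -2 + u, y = -3 + v and expand: f = -u**3 - u**2*v + v**2.
No constant or linear terms (consistent with a singular point). Quadratic part: v**2. Cubic part: -u**3 - u**2*v.
The quadratic part v**2 is a perfect square, so there is a single (double) tangent line v = 0, i.e. y = -3. Restricting the cubic part to that line (v = 0) leaves -u**3 ≠ 0, so f is not divisible by v and the branch is v² ≈ u**3 to lowest order — this is a cusp.
Classification: cusp.


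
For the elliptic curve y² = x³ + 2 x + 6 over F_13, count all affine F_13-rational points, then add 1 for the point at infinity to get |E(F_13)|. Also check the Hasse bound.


Affine points = {(1, 3), (1, 10), (3, 0), (4, 0), (6, 0), (7, 5), (7, 8), (8, 1), (8, 12), (9, 5), (9, 8), (10, 5), (10, 8), (12, 4), (12, 9)}; affine count = 15; |E(F_13)| = 16.

Discriminant check: Δ ∝ 4a³ + 27b² = 4·2³ + 27·6² = 4·8 + 27·36 ≡ 3 (mod 13). Nonzero ⇒ E is nonsingular.
For each x ∈ F_13, compute rhs = x³ + 2·x + 6 mod 13, then count y ∈ F_13 with y² ≡ rhs.
  x = 0: rhs = 6, matching y values: none (0 points).
  x = 1: rhs = 9, matching y values: 3, 10 (2 points).
  x = 2: rhs = 5, matching y values: none (0 points).
  x = 3: rhs = 0, matching y values: 0 (1 points).
  x = 4: rhs = 0, matching y values: 0 (1 points).
  x = 5: rhs = 11, matching y values: none (0 points).
  x = 6: rhs = 0, matching y values: 0 (1 points).
  x = 7: rhs = 12, matching y values: 5, 8 (2 points).
  x = 8: rhs = 1, matching y values: 1, 12 (2 points).
  x = 9: rhs = 12, matching y values: 5, 8 (2 points).
  x = 10: rhs = 12, matching y values: 5, 8 (2 points).
  x = 11: rhs = 7, matching y values: none (0 points).
  x = 12: rhs = 3, matching y values: 4, 9 (2 points).
Total affine count: 15.
Full point count |E(F_13)| = 15 + 1 = 16.
Hasse bound: |16 − (13+1)| = |2| = 2 ≤ 2√13 ≈ 7.2111 ✓.


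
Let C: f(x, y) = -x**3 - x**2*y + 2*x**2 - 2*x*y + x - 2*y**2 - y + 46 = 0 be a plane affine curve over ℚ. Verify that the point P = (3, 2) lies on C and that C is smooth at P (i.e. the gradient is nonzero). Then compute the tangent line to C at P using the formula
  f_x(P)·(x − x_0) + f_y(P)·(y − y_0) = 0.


Tangent line at P: -30*x - 24*y + 138 = 0.

Step 1: f(3, 2) = 0, so P lies on C.
Step 2: partial derivatives
  f_x(x, y) = -3*x**2 - 2*x*y + 4*x - 2*y + 1, f_y(x, y) = -x**2 - 2*x - 4*y - 1.
  f_x(P) = -30, f_y(P) = -24 (gradient nonzero, so P is smooth).
Step 3: tangent line at P: -30·(x − 3) + -24·(y − 2) = 0.
Expanding: -30*x - 24*y + 138 = 0.


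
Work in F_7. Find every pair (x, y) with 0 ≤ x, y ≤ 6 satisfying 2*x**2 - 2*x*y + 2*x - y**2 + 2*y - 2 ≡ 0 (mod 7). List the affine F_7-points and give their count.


Affine F_7-points: {(1, 3), (1, 4), (2, 1), (2, 4), (5, 1), (5, 5), (6, 5), (6, 6)}; count = 8.

For each of the 49 pairs (x, y) ∈ F_7², evaluate f(x, y) mod 7. Record the zeros.
  x = 0: [0↦5, 1↦6, 2↦5, 3↦2, 4↦4, 5↦4, 6↦2]  zeros at y ∈ ∅
  x = 1: [0↦2, 1↦1, 2↦5, 3↦0, 4↦0, 5↦5, 6↦1]  zeros at y ∈ {3, 4}
  x = 2: [0↦3, 1↦0, 2↦2, 3↦2, 4↦0, 5↦3, 6↦4]  zeros at y ∈ {1, 4}
  x = 3: [0↦1, 1↦3, 2↦3, 3↦1, 4↦4, 5↦5, 6↦4]  zeros at y ∈ ∅
  x = 4: [0↦3, 1↦3, 2↦1, 3↦4, 4↦5, 5↦4, 6↦1]  zeros at y ∈ ∅
  x = 5: [0↦2, 1↦0, 2↦3, 3↦4, 4↦3, 5↦0, 6↦2]  zeros at y ∈ {1, 5}
  x = 6: [0↦5, 1↦1, 2↦2, 3↦1, 4↦5, 5↦0, 6↦0]  zeros at y ∈ {5, 6}
Collecting zeros: affine points = {(1, 3), (1, 4), (2, 1), (2, 4), (5, 1), (5, 5), (6, 5), (6, 6)}.
Total count |C(F_7)_aff| = 8.


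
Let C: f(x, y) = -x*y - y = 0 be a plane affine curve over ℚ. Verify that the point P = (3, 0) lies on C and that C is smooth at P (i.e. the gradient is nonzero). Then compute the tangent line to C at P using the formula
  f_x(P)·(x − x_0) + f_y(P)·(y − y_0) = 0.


Tangent line at P: -4*y = 0.

Step 1: f(3, 0) = 0, so P lies on C.
Step 2: partial derivatives
  f_x(x, y) = -y, f_y(x, y) = -x - 1.
  f_x(P) = 0, f_y(P) = -4 (gradient nonzero, so P is smooth).
Step 3: tangent line at P: 0·(x − 3) + -4·(y − 0) = 0.
Expanding: -4*y = 0.


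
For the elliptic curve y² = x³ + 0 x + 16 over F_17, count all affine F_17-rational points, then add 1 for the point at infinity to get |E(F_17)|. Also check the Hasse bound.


Affine points = {(0, 4), (0, 13), (1, 0), (3, 3), (3, 14), (7, 6), (7, 11), (8, 1), (8, 16), (10, 8), (10, 9), (11, 2), (11, 15), (15, 5), (15, 12), (16, 7), (16, 10)}; affine count = 17; |E(F_17)| = 18.

Discriminant check: Δ ∝ 4a³ + 27b² = 4·0³ + 27·16² = 4·0 + 27·256 ≡ 10 (mod 17). Nonzero ⇒ E is nonsingular.
For each x ∈ F_17, compute rhs = x³ + 0·x + 16 mod 17, then count y ∈ F_17 with y² ≡ rhs.
  x = 0: rhs = 16, matching y values: 4, 13 (2 points).
  x = 1: rhs = 0, matching y values: 0 (1 points).
  x = 2: rhs = 7, matching y values: none (0 points).
  x = 3: rhs = 9, matching y values: 3, 14 (2 points).
  x = 4: rhs = 12, matching y values: none (0 points).
  x = 5: rhs = 5, matching y values: none (0 points).
  x = 6: rhs = 11, matching y values: none (0 points).
  x = 7: rhs = 2, matching y values: 6, 11 (2 points).
  x = 8: rhs = 1, matching y values: 1, 16 (2 points).
  x = 9: rhs = 14, matching y values: none (0 points).
  x = 10: rhs = 13, matching y values: 8, 9 (2 points).
  x = 11: rhs = 4, matching y values: 2, 15 (2 points).
  x = 12: rhs = 10, matching y values: none (0 points).
  x = 13: rhs = 3, matching y values: none (0 points).
  x = 14: rhs = 6, matching y values: none (0 points).
  x = 15: rhs = 8, matching y values: 5, 12 (2 points).
  x = 16: rhs = 15, matching y values: 7, 10 (2 points).
Total affine count: 17.
Full point count |E(F_17)| = 17 + 1 = 18.
Hasse bound: |18 − (17+1)| = |0| = 0 ≤ 2√17 ≈ 8.2462 ✓.
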